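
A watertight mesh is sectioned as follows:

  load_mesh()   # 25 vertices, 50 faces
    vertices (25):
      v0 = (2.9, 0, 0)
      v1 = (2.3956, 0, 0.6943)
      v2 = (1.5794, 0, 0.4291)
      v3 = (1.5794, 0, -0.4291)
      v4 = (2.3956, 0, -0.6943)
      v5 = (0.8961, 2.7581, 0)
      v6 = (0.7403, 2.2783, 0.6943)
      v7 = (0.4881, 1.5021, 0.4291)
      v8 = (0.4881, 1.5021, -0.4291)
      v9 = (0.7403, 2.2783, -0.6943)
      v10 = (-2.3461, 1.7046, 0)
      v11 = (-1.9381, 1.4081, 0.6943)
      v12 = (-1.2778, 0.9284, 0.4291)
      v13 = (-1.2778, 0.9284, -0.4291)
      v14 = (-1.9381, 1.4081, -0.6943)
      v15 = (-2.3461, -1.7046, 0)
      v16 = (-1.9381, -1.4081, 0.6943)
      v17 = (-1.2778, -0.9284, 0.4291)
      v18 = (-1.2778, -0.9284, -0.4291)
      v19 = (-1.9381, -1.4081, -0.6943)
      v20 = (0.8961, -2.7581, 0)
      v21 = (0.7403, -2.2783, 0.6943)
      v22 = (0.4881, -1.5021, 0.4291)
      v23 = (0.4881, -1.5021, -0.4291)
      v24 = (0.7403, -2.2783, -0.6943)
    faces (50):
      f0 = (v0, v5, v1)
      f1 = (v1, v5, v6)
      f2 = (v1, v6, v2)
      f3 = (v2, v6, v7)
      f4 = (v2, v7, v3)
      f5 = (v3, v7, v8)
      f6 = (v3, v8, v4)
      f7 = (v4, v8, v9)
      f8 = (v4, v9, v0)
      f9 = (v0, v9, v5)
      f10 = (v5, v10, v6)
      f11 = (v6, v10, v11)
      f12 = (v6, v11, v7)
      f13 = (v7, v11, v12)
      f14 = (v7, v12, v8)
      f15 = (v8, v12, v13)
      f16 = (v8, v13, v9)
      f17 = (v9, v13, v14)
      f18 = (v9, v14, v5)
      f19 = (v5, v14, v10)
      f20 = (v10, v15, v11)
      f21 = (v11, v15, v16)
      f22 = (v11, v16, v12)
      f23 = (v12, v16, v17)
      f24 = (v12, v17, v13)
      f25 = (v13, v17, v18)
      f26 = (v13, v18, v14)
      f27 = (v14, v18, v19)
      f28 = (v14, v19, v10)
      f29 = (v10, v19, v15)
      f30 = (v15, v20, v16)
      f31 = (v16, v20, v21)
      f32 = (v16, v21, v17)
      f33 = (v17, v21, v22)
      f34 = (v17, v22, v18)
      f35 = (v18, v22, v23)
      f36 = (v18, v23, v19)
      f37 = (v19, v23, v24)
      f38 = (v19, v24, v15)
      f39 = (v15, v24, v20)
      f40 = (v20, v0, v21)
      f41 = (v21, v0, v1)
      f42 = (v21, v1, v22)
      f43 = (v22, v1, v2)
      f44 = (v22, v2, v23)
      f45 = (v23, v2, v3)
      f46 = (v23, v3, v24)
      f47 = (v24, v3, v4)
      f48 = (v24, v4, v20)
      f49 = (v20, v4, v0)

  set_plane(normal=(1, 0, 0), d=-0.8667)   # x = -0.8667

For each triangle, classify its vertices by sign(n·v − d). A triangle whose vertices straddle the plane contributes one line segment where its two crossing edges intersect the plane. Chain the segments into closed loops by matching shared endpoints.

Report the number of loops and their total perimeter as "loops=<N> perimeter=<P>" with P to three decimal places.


loops=2 perimeter=7.954

Straddling triangles (20 of 50):
  (v5,v10,v6) [+-+] → (-0.8667, 2.18531, 0)–(-0.8667, 1.97959, 0.332798)  len=0.3912
  (v6,v10,v11) [+--] → (-0.8667, 1.97959, 0.332798)–(-0.8667, 1.75619, 0.6943)  len=0.4250
  (v6,v11,v7) [+-+] → (-0.8667, 1.75619, 0.6943)–(-0.8667, 1.44961, 0.577189)  len=0.3282
  (v7,v11,v12) [+--] → (-0.8667, 1.44961, 0.577189)–(-0.8667, 1.06196, 0.4291)  len=0.4150
  (v7,v12,v8) [+-+] → (-0.8667, 1.06196, 0.4291)–(-0.8667, 1.06196, 0.229312)  len=0.1998
  (v8,v12,v13) [+--] → (-0.8667, 1.06196, 0.229312)–(-0.8667, 1.06196, -0.4291)  len=0.6584
  (v8,v13,v9) [+-+] → (-0.8667, 1.06196, -0.4291)–(-0.8667, 1.20338, -0.483123)  len=0.1514
  (v9,v13,v14) [+--] → (-0.8667, 1.20338, -0.483123)–(-0.8667, 1.75619, -0.6943)  len=0.5918
  (v9,v14,v5) [+-+] → (-0.8667, 1.75619, -0.6943)–(-0.8667, 1.91843, -0.431837)  len=0.3086
  (v5,v14,v10) [+--] → (-0.8667, 1.91843, -0.431837)–(-0.8667, 2.18531, 0)  len=0.5076
  (v15,v20,v16) [-+-] → (-0.8667, -2.18531, 0)–(-0.8667, -1.91843, 0.431837)  len=0.5076
  (v16,v20,v21) [-++] → (-0.8667, -1.91843, 0.431837)–(-0.8667, -1.75619, 0.6943)  len=0.3086
  (v16,v21,v17) [-+-] → (-0.8667, -1.75619, 0.6943)–(-0.8667, -1.20338, 0.483123)  len=0.5918
  (v17,v21,v22) [-++] → (-0.8667, -1.20338, 0.483123)–(-0.8667, -1.06196, 0.4291)  len=0.1514
  (v17,v22,v18) [-+-] → (-0.8667, -1.06196, 0.4291)–(-0.8667, -1.06196, -0.229312)  len=0.6584
  (v18,v22,v23) [-++] → (-0.8667, -1.06196, -0.229312)–(-0.8667, -1.06196, -0.4291)  len=0.1998
  (v18,v23,v19) [-+-] → (-0.8667, -1.06196, -0.4291)–(-0.8667, -1.44961, -0.577189)  len=0.4150
  (v19,v23,v24) [-++] → (-0.8667, -1.44961, -0.577189)–(-0.8667, -1.75619, -0.6943)  len=0.3282
  (v19,v24,v15) [-+-] → (-0.8667, -1.75619, -0.6943)–(-0.8667, -1.97959, -0.332798)  len=0.4250
  (v15,v24,v20) [-++] → (-0.8667, -1.97959, -0.332798)–(-0.8667, -2.18531, 0)  len=0.3912

Chained into 2 loop(s):
  loop 1: 10 segments, perimeter = 3.9769
  loop 2: 10 segments, perimeter = 3.9769
Total perimeter = 7.954


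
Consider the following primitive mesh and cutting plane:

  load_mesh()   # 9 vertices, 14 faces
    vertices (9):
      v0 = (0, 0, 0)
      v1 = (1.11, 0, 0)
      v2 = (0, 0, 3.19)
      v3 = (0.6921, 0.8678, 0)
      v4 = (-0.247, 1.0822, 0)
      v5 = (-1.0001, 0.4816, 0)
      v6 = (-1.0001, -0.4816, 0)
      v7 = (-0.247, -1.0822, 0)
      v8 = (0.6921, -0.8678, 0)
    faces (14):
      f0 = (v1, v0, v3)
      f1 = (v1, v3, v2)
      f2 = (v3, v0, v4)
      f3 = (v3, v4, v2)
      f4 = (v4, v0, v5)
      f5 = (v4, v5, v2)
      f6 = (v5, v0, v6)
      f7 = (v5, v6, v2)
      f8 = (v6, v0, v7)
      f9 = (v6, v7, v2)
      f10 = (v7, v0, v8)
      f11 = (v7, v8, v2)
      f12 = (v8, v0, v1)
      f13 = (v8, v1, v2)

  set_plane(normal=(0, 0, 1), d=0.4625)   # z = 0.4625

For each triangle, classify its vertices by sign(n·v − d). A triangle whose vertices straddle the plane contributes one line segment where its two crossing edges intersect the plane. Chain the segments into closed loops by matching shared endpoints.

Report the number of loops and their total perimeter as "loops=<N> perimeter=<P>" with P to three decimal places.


Straddling triangles (7 of 14):
  (v1,v3,v2) [--+] → (0.591756, 0.741983, 0.4625)–(0.949067, 0, 0.4625)  len=0.8235
  (v3,v4,v2) [--+] → (-0.211189, 0.925298, 0.4625)–(0.591756, 0.741983, 0.4625)  len=0.8236
  (v4,v5,v2) [--+] → (-0.855101, 0.411776, 0.4625)–(-0.211189, 0.925298, 0.4625)  len=0.8236
  (v5,v6,v2) [--+] → (-0.855101, -0.411776, 0.4625)–(-0.855101, 0.411776, 0.4625)  len=0.8236
  (v6,v7,v2) [--+] → (-0.211189, -0.925298, 0.4625)–(-0.855101, -0.411776, 0.4625)  len=0.8236
  (v7,v8,v2) [--+] → (0.591756, -0.741983, 0.4625)–(-0.211189, -0.925298, 0.4625)  len=0.8236
  (v8,v1,v2) [--+] → (0.949067, 0, 0.4625)–(0.591756, -0.741983, 0.4625)  len=0.8235

Chained into 1 loop(s):
  loop 1: 7 segments, perimeter = 5.7650
Total perimeter = 5.765

loops=1 perimeter=5.765


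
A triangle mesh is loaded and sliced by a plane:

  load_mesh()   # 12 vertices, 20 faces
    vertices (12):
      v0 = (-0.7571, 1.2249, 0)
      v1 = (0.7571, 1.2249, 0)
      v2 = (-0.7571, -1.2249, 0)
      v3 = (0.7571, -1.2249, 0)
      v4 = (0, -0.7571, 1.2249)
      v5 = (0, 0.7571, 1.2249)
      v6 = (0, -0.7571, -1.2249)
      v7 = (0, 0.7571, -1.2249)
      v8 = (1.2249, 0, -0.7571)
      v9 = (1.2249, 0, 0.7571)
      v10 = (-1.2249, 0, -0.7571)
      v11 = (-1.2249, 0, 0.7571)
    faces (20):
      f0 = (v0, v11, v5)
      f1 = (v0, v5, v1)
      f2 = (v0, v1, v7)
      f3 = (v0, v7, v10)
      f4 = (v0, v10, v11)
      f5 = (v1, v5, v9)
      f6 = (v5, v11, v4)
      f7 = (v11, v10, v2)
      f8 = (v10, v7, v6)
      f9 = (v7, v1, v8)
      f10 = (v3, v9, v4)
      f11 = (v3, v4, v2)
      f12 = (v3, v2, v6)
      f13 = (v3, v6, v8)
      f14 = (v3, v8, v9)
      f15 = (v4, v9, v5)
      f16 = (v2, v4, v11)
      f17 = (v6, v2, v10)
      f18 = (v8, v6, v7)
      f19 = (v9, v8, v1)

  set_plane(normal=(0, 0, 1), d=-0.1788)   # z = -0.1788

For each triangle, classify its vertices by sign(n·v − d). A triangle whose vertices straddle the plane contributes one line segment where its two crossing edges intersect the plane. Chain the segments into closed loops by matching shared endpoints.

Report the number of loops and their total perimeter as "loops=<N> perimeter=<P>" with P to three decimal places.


Straddling triangles (10 of 20):
  (v0,v1,v7) [++-] → (0.646585, 1.15661, -0.1788)–(-0.646585, 1.15661, -0.1788)  len=1.2932
  (v0,v7,v10) [+--] → (-0.646585, 1.15661, -0.1788)–(-0.867578, 0.935622, -0.1788)  len=0.3125
  (v0,v10,v11) [+-+] → (-0.867578, 0.935622, -0.1788)–(-1.2249, 0, -0.1788)  len=1.0015
  (v11,v10,v2) [+-+] → (-1.2249, 0, -0.1788)–(-0.867578, -0.935622, -0.1788)  len=1.0015
  (v7,v1,v8) [-+-] → (0.646585, 1.15661, -0.1788)–(0.867578, 0.935622, -0.1788)  len=0.3125
  (v3,v2,v6) [++-] → (-0.646585, -1.15661, -0.1788)–(0.646585, -1.15661, -0.1788)  len=1.2932
  (v3,v6,v8) [+--] → (0.646585, -1.15661, -0.1788)–(0.867578, -0.935622, -0.1788)  len=0.3125
  (v3,v8,v9) [+-+] → (0.867578, -0.935622, -0.1788)–(1.2249, 0, -0.1788)  len=1.0015
  (v6,v2,v10) [-+-] → (-0.646585, -1.15661, -0.1788)–(-0.867578, -0.935622, -0.1788)  len=0.3125
  (v9,v8,v1) [+-+] → (1.2249, 0, -0.1788)–(0.867578, 0.935622, -0.1788)  len=1.0015

Chained into 1 loop(s):
  loop 1: 10 segments, perimeter = 7.8426
Total perimeter = 7.843

loops=1 perimeter=7.843


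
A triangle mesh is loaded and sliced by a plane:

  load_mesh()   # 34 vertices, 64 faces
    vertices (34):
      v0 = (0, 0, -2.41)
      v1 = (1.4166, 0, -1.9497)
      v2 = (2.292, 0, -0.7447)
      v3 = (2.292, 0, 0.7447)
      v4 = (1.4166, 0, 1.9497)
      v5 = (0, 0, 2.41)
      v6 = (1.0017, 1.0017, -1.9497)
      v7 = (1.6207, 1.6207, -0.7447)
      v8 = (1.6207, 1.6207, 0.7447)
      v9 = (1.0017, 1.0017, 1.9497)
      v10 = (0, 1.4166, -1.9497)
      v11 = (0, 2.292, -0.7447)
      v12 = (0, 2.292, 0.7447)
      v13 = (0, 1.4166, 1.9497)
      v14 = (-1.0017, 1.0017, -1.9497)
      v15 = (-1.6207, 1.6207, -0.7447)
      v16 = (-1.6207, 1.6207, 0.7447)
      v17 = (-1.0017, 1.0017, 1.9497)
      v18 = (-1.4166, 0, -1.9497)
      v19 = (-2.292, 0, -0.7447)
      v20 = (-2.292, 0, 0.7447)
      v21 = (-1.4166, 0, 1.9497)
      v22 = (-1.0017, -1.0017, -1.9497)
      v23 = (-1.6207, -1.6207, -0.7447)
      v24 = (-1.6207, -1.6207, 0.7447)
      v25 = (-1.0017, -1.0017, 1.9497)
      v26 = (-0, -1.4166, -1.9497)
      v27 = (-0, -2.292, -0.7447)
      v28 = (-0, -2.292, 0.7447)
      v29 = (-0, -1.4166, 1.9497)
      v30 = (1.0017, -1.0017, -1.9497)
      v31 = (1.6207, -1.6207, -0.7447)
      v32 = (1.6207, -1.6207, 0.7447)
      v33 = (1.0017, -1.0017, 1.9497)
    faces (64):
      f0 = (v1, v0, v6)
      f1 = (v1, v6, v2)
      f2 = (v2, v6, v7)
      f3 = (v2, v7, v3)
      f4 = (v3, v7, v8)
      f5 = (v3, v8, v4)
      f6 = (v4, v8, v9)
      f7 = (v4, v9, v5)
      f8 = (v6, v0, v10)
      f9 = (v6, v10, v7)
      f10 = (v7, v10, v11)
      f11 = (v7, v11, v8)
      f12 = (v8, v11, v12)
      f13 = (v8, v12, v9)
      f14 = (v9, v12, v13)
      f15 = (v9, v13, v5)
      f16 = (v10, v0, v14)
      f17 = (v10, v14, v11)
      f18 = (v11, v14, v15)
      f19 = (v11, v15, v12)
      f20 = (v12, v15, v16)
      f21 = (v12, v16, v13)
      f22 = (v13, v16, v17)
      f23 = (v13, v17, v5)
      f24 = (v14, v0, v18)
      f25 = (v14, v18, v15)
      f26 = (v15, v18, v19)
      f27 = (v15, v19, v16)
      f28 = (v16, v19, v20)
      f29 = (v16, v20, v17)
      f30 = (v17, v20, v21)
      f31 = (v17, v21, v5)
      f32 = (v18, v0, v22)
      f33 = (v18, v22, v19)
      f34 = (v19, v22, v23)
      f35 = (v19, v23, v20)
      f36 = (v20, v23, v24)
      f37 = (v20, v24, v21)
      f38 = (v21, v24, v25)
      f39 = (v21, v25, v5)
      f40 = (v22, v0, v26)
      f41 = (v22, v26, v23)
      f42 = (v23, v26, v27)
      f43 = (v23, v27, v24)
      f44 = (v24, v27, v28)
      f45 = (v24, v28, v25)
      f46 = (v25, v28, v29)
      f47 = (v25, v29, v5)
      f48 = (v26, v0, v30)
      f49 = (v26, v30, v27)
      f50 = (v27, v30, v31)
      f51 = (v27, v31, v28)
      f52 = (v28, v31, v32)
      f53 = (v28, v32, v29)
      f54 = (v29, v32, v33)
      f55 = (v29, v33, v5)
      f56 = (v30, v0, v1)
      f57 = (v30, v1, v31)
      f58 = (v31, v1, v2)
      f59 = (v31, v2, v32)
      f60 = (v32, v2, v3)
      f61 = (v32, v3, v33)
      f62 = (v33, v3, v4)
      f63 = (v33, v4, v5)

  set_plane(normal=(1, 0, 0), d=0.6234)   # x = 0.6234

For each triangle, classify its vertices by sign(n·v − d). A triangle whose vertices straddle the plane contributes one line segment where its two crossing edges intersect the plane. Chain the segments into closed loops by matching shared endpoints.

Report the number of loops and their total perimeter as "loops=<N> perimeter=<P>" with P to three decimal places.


loops=1 perimeter=13.703

Straddling triangles (20 of 64):
  (v1,v0,v6) [+-+] → (0.6234, 0, -2.20744)–(0.6234, 0.6234, -2.12354)  len=0.6290
  (v4,v9,v5) [++-] → (0.6234, 0.6234, 2.12354)–(0.6234, 0, 2.20744)  len=0.6290
  (v6,v0,v10) [+--] → (0.6234, 0.6234, -2.12354)–(0.6234, 1.15839, -1.9497)  len=0.5625
  (v6,v10,v7) [+-+] → (0.6234, 1.15839, -1.9497)–(0.6234, 1.49511, -1.4862)  len=0.5729
  (v7,v10,v11) [+--] → (0.6234, 1.49511, -1.4862)–(0.6234, 2.03379, -0.7447)  len=0.9165
  (v7,v11,v8) [+-+] → (0.6234, 2.03379, -0.7447)–(0.6234, 2.03379, -0.171804)  len=0.5729
  (v8,v11,v12) [+--] → (0.6234, 2.03379, -0.171804)–(0.6234, 2.03379, 0.7447)  len=0.9165
  (v8,v12,v9) [+-+] → (0.6234, 2.03379, 0.7447)–(0.6234, 1.48899, 1.49462)  len=0.9269
  (v9,v12,v13) [+--] → (0.6234, 1.48899, 1.49462)–(0.6234, 1.15839, 1.9497)  len=0.5625
  (v9,v13,v5) [+--] → (0.6234, 1.15839, 1.9497)–(0.6234, 0.6234, 2.12354)  len=0.5625
  (v26,v0,v30) [--+] → (0.6234, -0.6234, -2.12354)–(0.6234, -1.15839, -1.9497)  len=0.5625
  (v26,v30,v27) [-+-] → (0.6234, -1.15839, -1.9497)–(0.6234, -1.48899, -1.49462)  len=0.5625
  (v27,v30,v31) [-++] → (0.6234, -1.48899, -1.49462)–(0.6234, -2.03379, -0.7447)  len=0.9269
  (v27,v31,v28) [-+-] → (0.6234, -2.03379, -0.7447)–(0.6234, -2.03379, 0.171804)  len=0.9165
  (v28,v31,v32) [-++] → (0.6234, -2.03379, 0.171804)–(0.6234, -2.03379, 0.7447)  len=0.5729
  (v28,v32,v29) [-+-] → (0.6234, -2.03379, 0.7447)–(0.6234, -1.49511, 1.4862)  len=0.9165
  (v29,v32,v33) [-++] → (0.6234, -1.49511, 1.4862)–(0.6234, -1.15839, 1.9497)  len=0.5729
  (v29,v33,v5) [-+-] → (0.6234, -1.15839, 1.9497)–(0.6234, -0.6234, 2.12354)  len=0.5625
  (v30,v0,v1) [+-+] → (0.6234, -0.6234, -2.12354)–(0.6234, 0, -2.20744)  len=0.6290
  (v33,v4,v5) [++-] → (0.6234, 0, 2.20744)–(0.6234, -0.6234, 2.12354)  len=0.6290

Chained into 1 loop(s):
  loop 1: 20 segments, perimeter = 13.7026
Total perimeter = 13.703


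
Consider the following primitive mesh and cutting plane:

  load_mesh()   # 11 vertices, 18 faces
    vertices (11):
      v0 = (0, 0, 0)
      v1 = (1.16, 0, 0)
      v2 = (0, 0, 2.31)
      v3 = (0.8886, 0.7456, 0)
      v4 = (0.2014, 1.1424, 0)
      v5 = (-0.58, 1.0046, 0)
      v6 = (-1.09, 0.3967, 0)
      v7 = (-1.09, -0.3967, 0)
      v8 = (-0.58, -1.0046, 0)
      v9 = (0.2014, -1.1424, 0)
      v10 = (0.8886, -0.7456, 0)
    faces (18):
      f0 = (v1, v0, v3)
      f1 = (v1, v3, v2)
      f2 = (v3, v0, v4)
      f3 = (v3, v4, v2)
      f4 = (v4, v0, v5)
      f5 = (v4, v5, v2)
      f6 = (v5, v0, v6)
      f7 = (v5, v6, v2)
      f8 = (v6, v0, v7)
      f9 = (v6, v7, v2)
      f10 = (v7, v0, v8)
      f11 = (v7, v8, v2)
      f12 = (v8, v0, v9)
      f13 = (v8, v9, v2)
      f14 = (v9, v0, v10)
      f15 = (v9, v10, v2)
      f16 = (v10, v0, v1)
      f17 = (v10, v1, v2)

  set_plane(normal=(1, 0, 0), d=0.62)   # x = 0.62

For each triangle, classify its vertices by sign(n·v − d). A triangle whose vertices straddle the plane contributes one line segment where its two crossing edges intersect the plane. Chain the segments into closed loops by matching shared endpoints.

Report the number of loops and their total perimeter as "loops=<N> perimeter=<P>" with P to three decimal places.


loops=1 perimeter=4.677

Straddling triangles (8 of 18):
  (v1,v0,v3) [+-+] → (0.62, 0, 0)–(0.62, 0.520225, 0)  len=0.5202
  (v1,v3,v2) [++-] → (0.62, 0.520225, 0.698251)–(0.62, 0, 1.07534)  len=0.6425
  (v3,v0,v4) [+--] → (0.62, 0.520225, 0)–(0.62, 0.900694, 0)  len=0.3805
  (v3,v4,v2) [+--] → (0.62, 0.900694, 0)–(0.62, 0.520225, 0.698251)  len=0.7952
  (v9,v0,v10) [--+] → (0.62, -0.520225, 0)–(0.62, -0.900694, 0)  len=0.3805
  (v9,v10,v2) [-+-] → (0.62, -0.900694, 0)–(0.62, -0.520225, 0.698251)  len=0.7952
  (v10,v0,v1) [+-+] → (0.62, -0.520225, 0)–(0.62, 0, 0)  len=0.5202
  (v10,v1,v2) [++-] → (0.62, 0, 1.07534)–(0.62, -0.520225, 0.698251)  len=0.6425

Chained into 1 loop(s):
  loop 1: 8 segments, perimeter = 4.6768
Total perimeter = 4.677


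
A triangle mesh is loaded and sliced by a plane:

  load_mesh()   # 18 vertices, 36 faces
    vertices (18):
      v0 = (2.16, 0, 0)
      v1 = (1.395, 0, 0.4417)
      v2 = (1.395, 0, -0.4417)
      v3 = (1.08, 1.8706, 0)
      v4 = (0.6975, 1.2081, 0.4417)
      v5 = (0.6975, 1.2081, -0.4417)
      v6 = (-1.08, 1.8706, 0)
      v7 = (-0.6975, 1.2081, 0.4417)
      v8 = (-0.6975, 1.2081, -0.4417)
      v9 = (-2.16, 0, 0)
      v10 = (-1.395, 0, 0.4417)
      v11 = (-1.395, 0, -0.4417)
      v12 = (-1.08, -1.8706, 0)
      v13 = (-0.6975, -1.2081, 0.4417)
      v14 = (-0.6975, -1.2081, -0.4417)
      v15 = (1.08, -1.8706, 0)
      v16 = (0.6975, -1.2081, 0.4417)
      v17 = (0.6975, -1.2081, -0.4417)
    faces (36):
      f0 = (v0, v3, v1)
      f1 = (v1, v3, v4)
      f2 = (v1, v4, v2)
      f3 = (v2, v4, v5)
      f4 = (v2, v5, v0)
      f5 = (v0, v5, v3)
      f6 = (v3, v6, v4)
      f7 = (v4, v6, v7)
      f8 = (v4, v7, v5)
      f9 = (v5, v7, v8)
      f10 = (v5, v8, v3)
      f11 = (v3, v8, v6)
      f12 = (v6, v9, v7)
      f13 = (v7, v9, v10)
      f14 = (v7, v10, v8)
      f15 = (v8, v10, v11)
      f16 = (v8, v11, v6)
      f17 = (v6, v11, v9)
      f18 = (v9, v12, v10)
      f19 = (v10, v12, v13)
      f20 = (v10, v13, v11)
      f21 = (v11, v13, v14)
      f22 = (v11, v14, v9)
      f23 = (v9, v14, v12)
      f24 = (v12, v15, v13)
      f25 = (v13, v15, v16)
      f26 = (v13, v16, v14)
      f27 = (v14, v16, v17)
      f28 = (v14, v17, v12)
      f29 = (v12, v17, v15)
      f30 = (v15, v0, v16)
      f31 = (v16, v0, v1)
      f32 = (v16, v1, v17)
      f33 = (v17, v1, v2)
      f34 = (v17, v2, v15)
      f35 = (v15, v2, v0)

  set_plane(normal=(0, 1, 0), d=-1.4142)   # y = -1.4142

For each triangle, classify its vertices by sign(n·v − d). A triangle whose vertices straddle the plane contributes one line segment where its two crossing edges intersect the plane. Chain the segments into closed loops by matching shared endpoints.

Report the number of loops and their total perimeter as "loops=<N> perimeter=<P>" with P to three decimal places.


loops=1 perimeter=5.700

Straddling triangles (10 of 36):
  (v9,v12,v10) [+-+] → (-1.3435, -1.4142, 0)–(-1.15686, -1.4142, 0.107769)  len=0.2155
  (v10,v12,v13) [+-+] → (-1.15686, -1.4142, 0.107769)–(-0.816494, -1.4142, 0.30429)  len=0.3930
  (v9,v14,v12) [++-] → (-0.816494, -1.4142, -0.30429)–(-1.3435, -1.4142, 0)  len=0.6085
  (v12,v15,v13) [--+] → (-0.14453, -1.4142, 0.30429)–(-0.816494, -1.4142, 0.30429)  len=0.6720
  (v13,v15,v16) [+-+] → (-0.14453, -1.4142, 0.30429)–(0.816494, -1.4142, 0.30429)  len=0.9610
  (v14,v17,v12) [++-] → (0.14453, -1.4142, -0.30429)–(-0.816494, -1.4142, -0.30429)  len=0.9610
  (v12,v17,v15) [-+-] → (0.14453, -1.4142, -0.30429)–(0.816494, -1.4142, -0.30429)  len=0.6720
  (v15,v0,v16) [-++] → (1.3435, -1.4142, 0)–(0.816494, -1.4142, 0.30429)  len=0.6085
  (v17,v2,v15) [++-] → (1.15686, -1.4142, -0.107769)–(0.816494, -1.4142, -0.30429)  len=0.3930
  (v15,v2,v0) [-++] → (1.15686, -1.4142, -0.107769)–(1.3435, -1.4142, 0)  len=0.2155

Chained into 1 loop(s):
  loop 1: 10 segments, perimeter = 5.7002
Total perimeter = 5.700


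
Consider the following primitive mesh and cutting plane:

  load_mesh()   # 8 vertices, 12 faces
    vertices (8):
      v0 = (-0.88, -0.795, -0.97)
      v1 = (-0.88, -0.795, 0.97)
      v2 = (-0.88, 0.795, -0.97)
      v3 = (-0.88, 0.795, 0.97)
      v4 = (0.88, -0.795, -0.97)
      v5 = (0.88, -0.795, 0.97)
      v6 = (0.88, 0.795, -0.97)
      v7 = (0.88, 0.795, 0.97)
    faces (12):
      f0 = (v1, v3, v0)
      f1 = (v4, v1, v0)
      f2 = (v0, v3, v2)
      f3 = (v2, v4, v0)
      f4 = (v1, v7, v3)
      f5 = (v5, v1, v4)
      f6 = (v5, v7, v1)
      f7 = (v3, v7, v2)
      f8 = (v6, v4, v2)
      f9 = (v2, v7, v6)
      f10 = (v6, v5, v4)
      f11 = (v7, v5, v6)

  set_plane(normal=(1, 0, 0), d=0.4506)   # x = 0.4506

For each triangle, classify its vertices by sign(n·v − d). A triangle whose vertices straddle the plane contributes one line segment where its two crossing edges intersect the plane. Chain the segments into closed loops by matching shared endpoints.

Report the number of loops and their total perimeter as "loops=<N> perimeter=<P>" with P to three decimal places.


Straddling triangles (8 of 12):
  (v4,v1,v0) [+--] → (0.4506, -0.795, -0.496684)–(0.4506, -0.795, -0.97)  len=0.4733
  (v2,v4,v0) [-+-] → (0.4506, -0.407076, -0.97)–(0.4506, -0.795, -0.97)  len=0.3879
  (v1,v7,v3) [-+-] → (0.4506, 0.407076, 0.97)–(0.4506, 0.795, 0.97)  len=0.3879
  (v5,v1,v4) [+-+] → (0.4506, -0.795, 0.97)–(0.4506, -0.795, -0.496684)  len=1.4667
  (v5,v7,v1) [++-] → (0.4506, 0.407076, 0.97)–(0.4506, -0.795, 0.97)  len=1.2021
  (v3,v7,v2) [-+-] → (0.4506, 0.795, 0.97)–(0.4506, 0.795, 0.496684)  len=0.4733
  (v6,v4,v2) [++-] → (0.4506, -0.407076, -0.97)–(0.4506, 0.795, -0.97)  len=1.2021
  (v2,v7,v6) [-++] → (0.4506, 0.795, 0.496684)–(0.4506, 0.795, -0.97)  len=1.4667

Chained into 1 loop(s):
  loop 1: 8 segments, perimeter = 7.0600
Total perimeter = 7.060

loops=1 perimeter=7.060


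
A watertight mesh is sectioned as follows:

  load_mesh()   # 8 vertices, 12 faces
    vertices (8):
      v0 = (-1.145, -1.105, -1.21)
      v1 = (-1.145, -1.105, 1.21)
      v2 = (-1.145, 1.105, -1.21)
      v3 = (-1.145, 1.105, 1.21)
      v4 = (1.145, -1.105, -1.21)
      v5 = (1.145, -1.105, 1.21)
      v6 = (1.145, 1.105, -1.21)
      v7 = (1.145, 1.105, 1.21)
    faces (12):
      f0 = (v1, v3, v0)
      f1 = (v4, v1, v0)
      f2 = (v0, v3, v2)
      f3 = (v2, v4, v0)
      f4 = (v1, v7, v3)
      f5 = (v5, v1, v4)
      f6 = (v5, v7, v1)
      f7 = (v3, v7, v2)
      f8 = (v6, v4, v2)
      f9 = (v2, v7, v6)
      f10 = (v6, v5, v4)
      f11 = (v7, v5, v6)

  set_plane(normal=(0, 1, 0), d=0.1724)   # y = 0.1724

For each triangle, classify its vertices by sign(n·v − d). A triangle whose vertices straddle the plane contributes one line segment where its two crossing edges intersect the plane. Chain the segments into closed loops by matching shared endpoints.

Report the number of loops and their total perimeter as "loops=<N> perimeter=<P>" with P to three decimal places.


loops=1 perimeter=9.420

Straddling triangles (8 of 12):
  (v1,v3,v0) [-+-] → (-1.145, 0.1724, 1.21)–(-1.145, 0.1724, 0.188782)  len=1.0212
  (v0,v3,v2) [-++] → (-1.145, 0.1724, 0.188782)–(-1.145, 0.1724, -1.21)  len=1.3988
  (v2,v4,v0) [+--] → (-0.178641, 0.1724, -1.21)–(-1.145, 0.1724, -1.21)  len=0.9664
  (v1,v7,v3) [-++] → (0.178641, 0.1724, 1.21)–(-1.145, 0.1724, 1.21)  len=1.3236
  (v5,v7,v1) [-+-] → (1.145, 0.1724, 1.21)–(0.178641, 0.1724, 1.21)  len=0.9664
  (v6,v4,v2) [+-+] → (1.145, 0.1724, -1.21)–(-0.178641, 0.1724, -1.21)  len=1.3236
  (v6,v5,v4) [+--] → (1.145, 0.1724, -0.188782)–(1.145, 0.1724, -1.21)  len=1.0212
  (v7,v5,v6) [+-+] → (1.145, 0.1724, 1.21)–(1.145, 0.1724, -0.188782)  len=1.3988

Chained into 1 loop(s):
  loop 1: 8 segments, perimeter = 9.4200
Total perimeter = 9.420


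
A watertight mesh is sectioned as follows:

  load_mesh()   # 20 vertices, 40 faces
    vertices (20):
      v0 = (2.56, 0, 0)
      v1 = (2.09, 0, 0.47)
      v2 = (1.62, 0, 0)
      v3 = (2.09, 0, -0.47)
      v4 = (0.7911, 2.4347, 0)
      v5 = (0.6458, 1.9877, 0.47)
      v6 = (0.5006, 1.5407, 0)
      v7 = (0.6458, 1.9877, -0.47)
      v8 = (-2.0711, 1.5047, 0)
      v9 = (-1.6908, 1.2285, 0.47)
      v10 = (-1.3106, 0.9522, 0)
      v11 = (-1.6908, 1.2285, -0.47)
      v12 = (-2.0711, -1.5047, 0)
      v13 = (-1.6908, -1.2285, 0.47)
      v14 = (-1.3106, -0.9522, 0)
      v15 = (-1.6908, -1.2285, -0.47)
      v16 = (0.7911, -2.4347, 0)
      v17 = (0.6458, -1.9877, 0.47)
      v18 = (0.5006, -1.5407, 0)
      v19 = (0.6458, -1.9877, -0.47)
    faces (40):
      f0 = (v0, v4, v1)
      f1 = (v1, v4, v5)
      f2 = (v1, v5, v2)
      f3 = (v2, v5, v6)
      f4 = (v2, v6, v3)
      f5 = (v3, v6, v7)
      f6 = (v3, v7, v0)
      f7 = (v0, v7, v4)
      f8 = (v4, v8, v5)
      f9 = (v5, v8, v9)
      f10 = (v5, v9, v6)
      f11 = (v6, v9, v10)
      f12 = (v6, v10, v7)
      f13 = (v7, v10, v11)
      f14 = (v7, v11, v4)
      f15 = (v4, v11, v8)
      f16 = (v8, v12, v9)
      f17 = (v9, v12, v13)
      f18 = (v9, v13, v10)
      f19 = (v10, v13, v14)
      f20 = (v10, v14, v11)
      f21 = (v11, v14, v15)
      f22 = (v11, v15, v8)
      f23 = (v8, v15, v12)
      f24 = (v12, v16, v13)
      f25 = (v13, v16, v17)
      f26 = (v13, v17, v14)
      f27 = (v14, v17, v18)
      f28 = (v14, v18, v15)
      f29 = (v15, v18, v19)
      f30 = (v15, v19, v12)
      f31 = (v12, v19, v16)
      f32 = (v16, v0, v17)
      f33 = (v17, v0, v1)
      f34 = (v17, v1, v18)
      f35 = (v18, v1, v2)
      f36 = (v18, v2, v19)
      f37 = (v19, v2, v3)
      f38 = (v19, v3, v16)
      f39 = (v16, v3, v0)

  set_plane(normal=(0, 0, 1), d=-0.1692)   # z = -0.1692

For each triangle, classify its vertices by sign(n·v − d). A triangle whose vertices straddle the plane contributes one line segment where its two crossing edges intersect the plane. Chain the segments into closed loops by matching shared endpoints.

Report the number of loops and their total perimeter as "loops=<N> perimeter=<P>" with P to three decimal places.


loops=2 perimeter=24.569

Straddling triangles (20 of 40):
  (v2,v6,v3) [++-] → (1.07278, 0.986048, -0.1692)–(1.7892, 0, -0.1692)  len=1.2188
  (v3,v6,v7) [-+-] → (1.07278, 0.986048, -0.1692)–(0.552872, 1.70162, -0.1692)  len=0.8845
  (v3,v7,v0) [--+] → (1.87089, 0.715572, -0.1692)–(2.3908, 0, -0.1692)  len=0.8845
  (v0,v7,v4) [+-+] → (1.87089, 0.715572, -0.1692)–(0.738792, 2.27378, -0.1692)  len=1.9260
  (v6,v10,v7) [++-] → (-0.606296, 1.32498, -0.1692)–(0.552872, 1.70162, -0.1692)  len=1.2188
  (v7,v10,v11) [-+-] → (-0.606296, 1.32498, -0.1692)–(-1.44747, 1.05167, -0.1692)  len=0.8845
  (v7,v11,v4) [--+] → (-0.102384, 2.00047, -0.1692)–(0.738792, 2.27378, -0.1692)  len=0.8845
  (v4,v11,v8) [+-+] → (-0.102384, 2.00047, -0.1692)–(-1.93419, 1.40527, -0.1692)  len=1.9261
  (v10,v14,v11) [++-] → (-1.44747, -0.167148, -0.1692)–(-1.44747, 1.05167, -0.1692)  len=1.2188
  (v11,v14,v15) [-+-] → (-1.44747, -0.167148, -0.1692)–(-1.44747, -1.05167, -0.1692)  len=0.8845
  (v11,v15,v8) [--+] → (-1.93419, 0.520748, -0.1692)–(-1.93419, 1.40527, -0.1692)  len=0.8845
  (v8,v15,v12) [+-+] → (-1.93419, 0.520748, -0.1692)–(-1.93419, -1.40527, -0.1692)  len=1.9260
  (v14,v18,v15) [++-] → (-0.288304, -1.42831, -0.1692)–(-1.44747, -1.05167, -0.1692)  len=1.2188
  (v15,v18,v19) [-+-] → (-0.288304, -1.42831, -0.1692)–(0.552872, -1.70162, -0.1692)  len=0.8845
  (v15,v19,v12) [--+] → (-1.09302, -1.67858, -0.1692)–(-1.93419, -1.40527, -0.1692)  len=0.8845
  (v12,v19,v16) [+-+] → (-1.09302, -1.67858, -0.1692)–(0.738792, -2.27378, -0.1692)  len=1.9261
  (v18,v2,v19) [++-] → (1.26929, -0.715572, -0.1692)–(0.552872, -1.70162, -0.1692)  len=1.2188
  (v19,v2,v3) [-+-] → (1.26929, -0.715572, -0.1692)–(1.7892, 0, -0.1692)  len=0.8845
  (v19,v3,v16) [--+] → (1.2587, -1.55821, -0.1692)–(0.738792, -2.27378, -0.1692)  len=0.8845
  (v16,v3,v0) [+-+] → (1.2587, -1.55821, -0.1692)–(2.3908, 0, -0.1692)  len=1.9260

Chained into 2 loop(s):
  loop 1: 10 segments, perimeter = 10.5166
  loop 2: 10 segments, perimeter = 14.0527
Total perimeter = 24.569


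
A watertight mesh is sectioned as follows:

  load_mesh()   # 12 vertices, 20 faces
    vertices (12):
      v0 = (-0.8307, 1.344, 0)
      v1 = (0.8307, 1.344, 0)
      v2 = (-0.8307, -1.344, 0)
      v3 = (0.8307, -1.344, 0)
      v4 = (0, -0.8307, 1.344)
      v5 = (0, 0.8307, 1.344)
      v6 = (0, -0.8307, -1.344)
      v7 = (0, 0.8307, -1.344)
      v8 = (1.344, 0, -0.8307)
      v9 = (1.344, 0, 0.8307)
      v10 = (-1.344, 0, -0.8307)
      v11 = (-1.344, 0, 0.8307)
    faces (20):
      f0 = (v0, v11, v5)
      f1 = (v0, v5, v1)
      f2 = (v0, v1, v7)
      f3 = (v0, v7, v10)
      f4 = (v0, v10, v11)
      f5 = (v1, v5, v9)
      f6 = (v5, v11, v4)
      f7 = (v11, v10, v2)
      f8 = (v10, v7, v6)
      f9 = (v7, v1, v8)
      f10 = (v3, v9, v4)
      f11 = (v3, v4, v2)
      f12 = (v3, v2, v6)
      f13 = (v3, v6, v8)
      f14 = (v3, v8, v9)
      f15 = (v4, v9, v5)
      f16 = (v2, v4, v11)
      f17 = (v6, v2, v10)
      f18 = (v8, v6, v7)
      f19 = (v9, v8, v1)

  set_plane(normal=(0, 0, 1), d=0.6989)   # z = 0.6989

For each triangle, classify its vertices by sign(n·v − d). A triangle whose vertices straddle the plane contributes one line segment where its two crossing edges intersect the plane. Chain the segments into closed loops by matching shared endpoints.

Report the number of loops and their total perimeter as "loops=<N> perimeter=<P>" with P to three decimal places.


Straddling triangles (10 of 20):
  (v0,v11,v5) [-++] → (-1.26256, 0.213241, 0.6989)–(-0.398724, 1.07708, 0.6989)  len=1.2216
  (v0,v5,v1) [-+-] → (-0.398724, 1.07708, 0.6989)–(0.398724, 1.07708, 0.6989)  len=0.7974
  (v0,v10,v11) [--+] → (-1.344, 0, 0.6989)–(-1.26256, 0.213241, 0.6989)  len=0.2283
  (v1,v5,v9) [-++] → (0.398724, 1.07708, 0.6989)–(1.26256, 0.213241, 0.6989)  len=1.2216
  (v11,v10,v2) [+--] → (-1.344, 0, 0.6989)–(-1.26256, -0.213241, 0.6989)  len=0.2283
  (v3,v9,v4) [-++] → (1.26256, -0.213241, 0.6989)–(0.398724, -1.07708, 0.6989)  len=1.2216
  (v3,v4,v2) [-+-] → (0.398724, -1.07708, 0.6989)–(-0.398724, -1.07708, 0.6989)  len=0.7974
  (v3,v8,v9) [--+] → (1.344, 0, 0.6989)–(1.26256, -0.213241, 0.6989)  len=0.2283
  (v2,v4,v11) [-++] → (-0.398724, -1.07708, 0.6989)–(-1.26256, -0.213241, 0.6989)  len=1.2216
  (v9,v8,v1) [+--] → (1.344, 0, 0.6989)–(1.26256, 0.213241, 0.6989)  len=0.2283

Chained into 1 loop(s):
  loop 1: 10 segments, perimeter = 7.3945
Total perimeter = 7.395

loops=1 perimeter=7.395


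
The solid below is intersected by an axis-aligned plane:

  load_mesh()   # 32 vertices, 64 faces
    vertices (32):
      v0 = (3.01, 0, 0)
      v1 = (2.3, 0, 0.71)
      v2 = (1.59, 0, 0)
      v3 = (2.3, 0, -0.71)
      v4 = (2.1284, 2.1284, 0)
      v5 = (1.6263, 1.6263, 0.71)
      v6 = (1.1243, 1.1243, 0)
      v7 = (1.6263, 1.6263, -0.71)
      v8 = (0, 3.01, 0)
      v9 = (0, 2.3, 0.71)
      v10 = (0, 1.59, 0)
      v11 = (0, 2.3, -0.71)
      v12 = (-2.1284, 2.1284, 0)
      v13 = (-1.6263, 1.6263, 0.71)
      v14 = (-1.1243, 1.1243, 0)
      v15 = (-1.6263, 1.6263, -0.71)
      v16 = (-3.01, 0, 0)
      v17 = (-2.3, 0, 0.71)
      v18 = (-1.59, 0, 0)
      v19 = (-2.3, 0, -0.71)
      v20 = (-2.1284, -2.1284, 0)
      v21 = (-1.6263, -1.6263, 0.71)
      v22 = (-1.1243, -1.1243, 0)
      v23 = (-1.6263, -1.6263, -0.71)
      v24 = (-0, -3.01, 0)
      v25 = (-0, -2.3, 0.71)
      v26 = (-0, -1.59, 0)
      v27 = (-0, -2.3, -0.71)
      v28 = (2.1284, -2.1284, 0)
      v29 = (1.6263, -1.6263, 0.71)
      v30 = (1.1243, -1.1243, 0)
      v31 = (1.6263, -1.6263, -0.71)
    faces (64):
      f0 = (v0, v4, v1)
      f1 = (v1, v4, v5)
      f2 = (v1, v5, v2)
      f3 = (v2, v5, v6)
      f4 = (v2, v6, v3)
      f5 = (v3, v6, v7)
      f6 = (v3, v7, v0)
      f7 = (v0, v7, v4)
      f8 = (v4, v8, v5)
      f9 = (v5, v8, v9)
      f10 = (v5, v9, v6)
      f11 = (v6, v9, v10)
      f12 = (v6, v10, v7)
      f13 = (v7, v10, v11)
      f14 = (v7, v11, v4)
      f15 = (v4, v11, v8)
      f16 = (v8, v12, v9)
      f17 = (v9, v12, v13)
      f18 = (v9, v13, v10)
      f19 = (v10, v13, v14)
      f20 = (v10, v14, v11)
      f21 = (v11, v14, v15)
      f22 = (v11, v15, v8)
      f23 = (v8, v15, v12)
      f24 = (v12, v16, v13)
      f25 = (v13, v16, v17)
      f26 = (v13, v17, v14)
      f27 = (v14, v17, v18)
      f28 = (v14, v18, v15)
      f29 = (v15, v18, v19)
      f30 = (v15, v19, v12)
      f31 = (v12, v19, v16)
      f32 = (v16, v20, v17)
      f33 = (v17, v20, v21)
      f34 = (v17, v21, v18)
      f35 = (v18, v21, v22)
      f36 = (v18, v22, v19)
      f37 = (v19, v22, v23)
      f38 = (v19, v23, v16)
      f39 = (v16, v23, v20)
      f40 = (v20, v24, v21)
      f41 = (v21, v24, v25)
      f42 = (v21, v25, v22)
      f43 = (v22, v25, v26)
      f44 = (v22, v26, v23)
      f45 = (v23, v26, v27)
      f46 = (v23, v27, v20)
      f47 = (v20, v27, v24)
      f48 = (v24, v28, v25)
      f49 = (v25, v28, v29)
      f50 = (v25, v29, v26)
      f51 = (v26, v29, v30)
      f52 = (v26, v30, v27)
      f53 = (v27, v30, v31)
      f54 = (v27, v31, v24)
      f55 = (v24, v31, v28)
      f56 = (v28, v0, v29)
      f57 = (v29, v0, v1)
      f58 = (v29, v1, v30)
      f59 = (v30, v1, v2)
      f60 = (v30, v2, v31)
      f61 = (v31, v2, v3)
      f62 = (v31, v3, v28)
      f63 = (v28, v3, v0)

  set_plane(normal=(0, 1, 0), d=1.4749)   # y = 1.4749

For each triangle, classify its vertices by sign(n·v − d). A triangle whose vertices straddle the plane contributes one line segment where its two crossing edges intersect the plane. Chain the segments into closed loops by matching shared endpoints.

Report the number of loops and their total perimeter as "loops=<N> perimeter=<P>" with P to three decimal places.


loops=2 perimeter=10.410

Straddling triangles (20 of 64):
  (v0,v4,v1) [-+-] → (2.39908, 1.4749, 0)–(2.18109, 1.4749, 0.217997)  len=0.3083
  (v1,v4,v5) [-++] → (2.18109, 1.4749, 0.217997)–(1.68902, 1.4749, 0.71)  len=0.6958
  (v1,v5,v2) [-+-] → (1.68902, 1.4749, 0.71)–(1.62292, 1.4749, 0.643903)  len=0.0935
  (v2,v5,v6) [-+-] → (1.62292, 1.4749, 0.643903)–(1.4749, 1.4749, 0.495869)  len=0.2093
  (v3,v6,v7) [--+] → (1.4749, 1.4749, -0.495869)–(1.68902, 1.4749, -0.71)  len=0.3028
  (v3,v7,v0) [-+-] → (1.68902, 1.4749, -0.71)–(1.75512, 1.4749, -0.643903)  len=0.0935
  (v0,v7,v4) [-++] → (1.75512, 1.4749, -0.643903)–(2.39908, 1.4749, 0)  len=0.9107
  (v5,v9,v6) [++-] → (0.789028, 1.4749, 0.211726)–(1.4749, 1.4749, 0.495869)  len=0.7424
  (v6,v9,v10) [-++] → (0.789028, 1.4749, 0.211726)–(0.277876, 1.4749, 0)  len=0.5533
  (v6,v10,v7) [-++] → (0.277876, 1.4749, 0)–(1.4749, 1.4749, -0.495869)  len=1.2957
  (v10,v13,v14) [++-] → (-1.4749, 1.4749, 0.495869)–(-0.277876, 1.4749, 0)  len=1.2957
  (v10,v14,v11) [+-+] → (-0.277876, 1.4749, 0)–(-0.789028, 1.4749, -0.211726)  len=0.5533
  (v11,v14,v15) [+-+] → (-0.789028, 1.4749, -0.211726)–(-1.4749, 1.4749, -0.495869)  len=0.7424
  (v12,v16,v13) [+-+] → (-2.39908, 1.4749, 0)–(-1.75512, 1.4749, 0.643903)  len=0.9107
  (v13,v16,v17) [+--] → (-1.75512, 1.4749, 0.643903)–(-1.68902, 1.4749, 0.71)  len=0.0935
  (v13,v17,v14) [+--] → (-1.68902, 1.4749, 0.71)–(-1.4749, 1.4749, 0.495869)  len=0.3028
  (v14,v18,v15) [--+] → (-1.62292, 1.4749, -0.643903)–(-1.4749, 1.4749, -0.495869)  len=0.2093
  (v15,v18,v19) [+--] → (-1.62292, 1.4749, -0.643903)–(-1.68902, 1.4749, -0.71)  len=0.0935
  (v15,v19,v12) [+-+] → (-1.68902, 1.4749, -0.71)–(-2.18109, 1.4749, -0.217997)  len=0.6958
  (v12,v19,v16) [+--] → (-2.18109, 1.4749, -0.217997)–(-2.39908, 1.4749, 0)  len=0.3083

Chained into 2 loop(s):
  loop 1: 10 segments, perimeter = 5.2052
  loop 2: 10 segments, perimeter = 5.2052
Total perimeter = 10.410


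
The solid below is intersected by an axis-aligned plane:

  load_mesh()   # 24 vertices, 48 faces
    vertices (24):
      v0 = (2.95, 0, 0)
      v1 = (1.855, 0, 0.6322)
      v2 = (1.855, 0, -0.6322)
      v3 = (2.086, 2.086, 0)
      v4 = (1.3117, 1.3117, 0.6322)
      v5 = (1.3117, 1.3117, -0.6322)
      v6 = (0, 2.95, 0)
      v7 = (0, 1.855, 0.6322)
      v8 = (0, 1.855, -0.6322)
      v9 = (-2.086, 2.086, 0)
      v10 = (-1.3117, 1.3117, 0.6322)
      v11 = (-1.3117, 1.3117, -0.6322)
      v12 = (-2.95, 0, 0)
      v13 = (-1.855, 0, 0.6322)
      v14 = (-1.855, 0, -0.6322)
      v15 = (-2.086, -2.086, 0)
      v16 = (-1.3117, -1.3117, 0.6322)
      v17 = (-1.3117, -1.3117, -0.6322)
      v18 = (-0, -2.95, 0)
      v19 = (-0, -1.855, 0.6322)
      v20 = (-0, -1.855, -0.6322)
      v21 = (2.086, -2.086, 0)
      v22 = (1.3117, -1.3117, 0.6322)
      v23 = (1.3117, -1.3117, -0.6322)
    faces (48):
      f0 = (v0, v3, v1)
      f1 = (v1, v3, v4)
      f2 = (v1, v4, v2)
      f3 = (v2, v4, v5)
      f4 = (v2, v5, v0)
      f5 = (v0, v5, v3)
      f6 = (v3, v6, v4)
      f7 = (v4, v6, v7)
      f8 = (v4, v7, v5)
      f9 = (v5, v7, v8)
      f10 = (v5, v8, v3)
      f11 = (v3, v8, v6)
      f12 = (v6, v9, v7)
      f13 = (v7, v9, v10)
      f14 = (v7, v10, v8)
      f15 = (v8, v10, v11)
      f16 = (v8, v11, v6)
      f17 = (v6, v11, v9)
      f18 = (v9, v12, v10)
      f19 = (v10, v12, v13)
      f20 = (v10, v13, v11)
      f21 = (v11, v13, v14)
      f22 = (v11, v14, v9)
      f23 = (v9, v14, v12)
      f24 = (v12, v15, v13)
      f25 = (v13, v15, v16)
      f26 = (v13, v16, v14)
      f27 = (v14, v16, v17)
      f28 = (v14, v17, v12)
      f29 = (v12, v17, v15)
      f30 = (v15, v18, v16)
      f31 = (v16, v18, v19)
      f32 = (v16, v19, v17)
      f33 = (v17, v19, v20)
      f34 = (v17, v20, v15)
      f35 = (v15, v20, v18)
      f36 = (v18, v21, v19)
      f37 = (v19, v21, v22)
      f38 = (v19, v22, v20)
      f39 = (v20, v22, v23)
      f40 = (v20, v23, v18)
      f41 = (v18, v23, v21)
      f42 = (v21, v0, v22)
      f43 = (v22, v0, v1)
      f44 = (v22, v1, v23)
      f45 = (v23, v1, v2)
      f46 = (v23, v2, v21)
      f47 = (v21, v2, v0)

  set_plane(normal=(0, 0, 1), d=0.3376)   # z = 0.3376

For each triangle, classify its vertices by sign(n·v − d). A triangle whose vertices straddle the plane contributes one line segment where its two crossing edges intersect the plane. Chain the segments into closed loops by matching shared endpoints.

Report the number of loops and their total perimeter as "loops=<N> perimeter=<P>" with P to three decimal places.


loops=2 perimeter=25.841

Straddling triangles (32 of 48):
  (v0,v3,v1) [--+] → (1.96264, 0.972059, 0.3376)–(2.36526, 0, 0.3376)  len=1.0521
  (v1,v3,v4) [+-+] → (1.96264, 0.972059, 0.3376)–(1.67252, 1.67252, 0.3376)  len=0.7582
  (v1,v4,v2) [++-] → (1.43829, 1.00608, 0.3376)–(1.855, 0, 0.3376)  len=1.0890
  (v2,v4,v5) [-+-] → (1.43829, 1.00608, 0.3376)–(1.3117, 1.3117, 0.3376)  len=0.3308
  (v3,v6,v4) [--+] → (0.700459, 2.07513, 0.3376)–(1.67252, 1.67252, 0.3376)  len=1.0521
  (v4,v6,v7) [+-+] → (0.700459, 2.07513, 0.3376)–(0, 2.36526, 0.3376)  len=0.7582
  (v4,v7,v5) [++-] → (0.305621, 1.72841, 0.3376)–(1.3117, 1.3117, 0.3376)  len=1.0890
  (v5,v7,v8) [-+-] → (0.305621, 1.72841, 0.3376)–(0, 1.855, 0.3376)  len=0.3308
  (v6,v9,v7) [--+] → (-0.972059, 1.96264, 0.3376)–(0, 2.36526, 0.3376)  len=1.0521
  (v7,v9,v10) [+-+] → (-0.972059, 1.96264, 0.3376)–(-1.67252, 1.67252, 0.3376)  len=0.7582
  (v7,v10,v8) [++-] → (-1.00608, 1.43829, 0.3376)–(0, 1.855, 0.3376)  len=1.0890
  (v8,v10,v11) [-+-] → (-1.00608, 1.43829, 0.3376)–(-1.3117, 1.3117, 0.3376)  len=0.3308
  (v9,v12,v10) [--+] → (-2.07513, 0.700459, 0.3376)–(-1.67252, 1.67252, 0.3376)  len=1.0521
  (v10,v12,v13) [+-+] → (-2.07513, 0.700459, 0.3376)–(-2.36526, 0, 0.3376)  len=0.7582
  (v10,v13,v11) [++-] → (-1.72841, 0.305621, 0.3376)–(-1.3117, 1.3117, 0.3376)  len=1.0890
  (v11,v13,v14) [-+-] → (-1.72841, 0.305621, 0.3376)–(-1.855, 0, 0.3376)  len=0.3308
  (v12,v15,v13) [--+] → (-1.96264, -0.972059, 0.3376)–(-2.36526, 0, 0.3376)  len=1.0521
  (v13,v15,v16) [+-+] → (-1.96264, -0.972059, 0.3376)–(-1.67252, -1.67252, 0.3376)  len=0.7582
  (v13,v16,v14) [++-] → (-1.43829, -1.00608, 0.3376)–(-1.855, 0, 0.3376)  len=1.0890
  (v14,v16,v17) [-+-] → (-1.43829, -1.00608, 0.3376)–(-1.3117, -1.3117, 0.3376)  len=0.3308
  (v15,v18,v16) [--+] → (-0.700459, -2.07513, 0.3376)–(-1.67252, -1.67252, 0.3376)  len=1.0521
  (v16,v18,v19) [+-+] → (-0.700459, -2.07513, 0.3376)–(0, -2.36526, 0.3376)  len=0.7582
  (v16,v19,v17) [++-] → (-0.305621, -1.72841, 0.3376)–(-1.3117, -1.3117, 0.3376)  len=1.0890
  (v17,v19,v20) [-+-] → (-0.305621, -1.72841, 0.3376)–(0, -1.855, 0.3376)  len=0.3308
  (v18,v21,v19) [--+] → (0.972059, -1.96264, 0.3376)–(0, -2.36526, 0.3376)  len=1.0521
  (v19,v21,v22) [+-+] → (0.972059, -1.96264, 0.3376)–(1.67252, -1.67252, 0.3376)  len=0.7582
  (v19,v22,v20) [++-] → (1.00608, -1.43829, 0.3376)–(0, -1.855, 0.3376)  len=1.0890
  (v20,v22,v23) [-+-] → (1.00608, -1.43829, 0.3376)–(1.3117, -1.3117, 0.3376)  len=0.3308
  (v21,v0,v22) [--+] → (2.07513, -0.700459, 0.3376)–(1.67252, -1.67252, 0.3376)  len=1.0521
  (v22,v0,v1) [+-+] → (2.07513, -0.700459, 0.3376)–(2.36526, 0, 0.3376)  len=0.7582
  (v22,v1,v23) [++-] → (1.72841, -0.305621, 0.3376)–(1.3117, -1.3117, 0.3376)  len=1.0890
  (v23,v1,v2) [-+-] → (1.72841, -0.305621, 0.3376)–(1.855, 0, 0.3376)  len=0.3308

Chained into 2 loop(s):
  loop 1: 16 segments, perimeter = 14.4824
  loop 2: 16 segments, perimeter = 11.3581
Total perimeter = 25.841
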